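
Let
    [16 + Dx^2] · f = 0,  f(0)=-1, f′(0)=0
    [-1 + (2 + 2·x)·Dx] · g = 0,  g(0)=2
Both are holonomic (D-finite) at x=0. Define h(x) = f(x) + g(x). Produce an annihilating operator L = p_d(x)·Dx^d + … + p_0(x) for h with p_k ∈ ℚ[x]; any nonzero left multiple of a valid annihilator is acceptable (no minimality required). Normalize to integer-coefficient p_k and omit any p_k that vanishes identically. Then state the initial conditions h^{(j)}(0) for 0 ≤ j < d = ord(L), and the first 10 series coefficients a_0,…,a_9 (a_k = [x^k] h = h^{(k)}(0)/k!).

L = (-1072 - 2048·x - 1024·x^2) + (2016 + 6112·x + 6144·x^2 + 2048·x^3)·Dx + (-67 - 128·x - 64·x^2)·Dx^2 + (126 + 382·x + 384·x^2 + 128·x^3)·Dx^3  (order 3).
h: a_k = 1, 1, 31/4, 1/8, -2063/192, 7/128, 130127/23040, 33/1024, -8523743/5160960, 715/32768, …
ICs: h(0) = 1, h′(0) = 1, h′′(0) = 31/2.

f: a_k = -1, 0, 8, 0, -32/3, 0, 256/45, 0, -512/315, 0, …
g: a_k = 2, 1, -1/4, 1/8, -5/64, 7/128, -21/512, 33/1024, -429/16384, 715/32768, …
Sum ⇒ L₀ = lclm(L_f,L_g) in ℚ(x)⟨Dx⟩.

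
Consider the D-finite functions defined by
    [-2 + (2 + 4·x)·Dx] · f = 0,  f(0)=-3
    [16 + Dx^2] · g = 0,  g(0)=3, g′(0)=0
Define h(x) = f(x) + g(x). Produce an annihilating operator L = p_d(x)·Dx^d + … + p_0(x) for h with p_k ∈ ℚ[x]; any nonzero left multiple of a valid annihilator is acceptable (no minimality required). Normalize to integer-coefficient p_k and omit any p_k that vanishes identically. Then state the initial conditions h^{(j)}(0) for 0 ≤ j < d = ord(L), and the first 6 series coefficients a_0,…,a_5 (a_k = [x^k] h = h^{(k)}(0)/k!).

L = (-304 - 1024·x - 1024·x^2) + (240 + 1504·x + 3072·x^2 + 2048·x^3)·Dx + (-19 - 64·x - 64·x^2)·Dx^2 + (15 + 94·x + 192·x^2 + 128·x^3)·Dx^3  (order 3).
h: a_k = 0, -3, -45/2, -3/2, 271/8, -21/8, …
ICs: h(0) = 0, h′(0) = -3, h′′(0) = -45.

f: a_k = -3, -3, 3/2, -3/2, 15/8, -21/8, …
g: a_k = 3, 0, -24, 0, 32, 0, …
L₀ := lclm(L_f,L_g); ord L₀ ≤ 1+2.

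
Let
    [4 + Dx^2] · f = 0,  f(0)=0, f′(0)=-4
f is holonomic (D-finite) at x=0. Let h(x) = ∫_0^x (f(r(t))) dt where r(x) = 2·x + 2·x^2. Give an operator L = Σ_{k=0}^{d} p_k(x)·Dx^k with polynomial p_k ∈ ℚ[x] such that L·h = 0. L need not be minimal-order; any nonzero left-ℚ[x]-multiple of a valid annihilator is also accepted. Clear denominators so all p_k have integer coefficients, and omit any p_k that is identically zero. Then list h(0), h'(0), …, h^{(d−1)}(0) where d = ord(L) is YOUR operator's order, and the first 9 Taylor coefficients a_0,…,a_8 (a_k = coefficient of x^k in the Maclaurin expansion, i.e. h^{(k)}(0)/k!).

L = (16 + 96·x + 192·x^2 + 128·x^3)·Dx - 2·Dx^2 + (1 + 2·x)·Dx^3  (order 3).
h: a_k = 0, 0, -4, -8/3, 16/3, 64/5, 352/45, -64/7, -6464/315, …
ICs: h(0) = 0, h′(0) = 0, h′′(0) = -8.

f: a_k = 0, -4, 0, 8/3, 0, -8/15, 0, 16/315, 0, …
L₀ from L_f via x↦r, Dx↦r'^{-1}Dx.
h=∫h₀ ⇒ L = L₀·Dx.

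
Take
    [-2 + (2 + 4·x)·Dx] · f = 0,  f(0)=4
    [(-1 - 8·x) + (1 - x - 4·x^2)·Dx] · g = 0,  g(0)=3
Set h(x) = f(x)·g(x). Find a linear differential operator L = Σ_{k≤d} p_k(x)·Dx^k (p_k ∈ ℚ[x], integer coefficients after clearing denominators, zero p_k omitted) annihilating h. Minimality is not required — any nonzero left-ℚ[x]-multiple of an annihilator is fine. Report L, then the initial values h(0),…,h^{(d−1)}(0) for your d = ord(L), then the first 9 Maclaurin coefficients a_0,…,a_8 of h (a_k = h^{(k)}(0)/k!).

L = (2 + 9·x + 12·x^2) + (-1 - x + 6·x^2 + 8·x^3)·Dx  (order 1).
h: a_k = 12, 24, 66, 168, 849/2, 1107, 11157/4, 7242, 587481/32, …
ICs: h(0) = 12.

f: a_k = 4, 4, -2, 2, -5/2, 7/2, -21/4, 33/4, -429/32, …
g: a_k = 3, 3, 15, 27, 87, 195, 543, 1323, 3495, …
L₀ := L_f ⊗_s L_g (sym. prod.), ord ≤ 1.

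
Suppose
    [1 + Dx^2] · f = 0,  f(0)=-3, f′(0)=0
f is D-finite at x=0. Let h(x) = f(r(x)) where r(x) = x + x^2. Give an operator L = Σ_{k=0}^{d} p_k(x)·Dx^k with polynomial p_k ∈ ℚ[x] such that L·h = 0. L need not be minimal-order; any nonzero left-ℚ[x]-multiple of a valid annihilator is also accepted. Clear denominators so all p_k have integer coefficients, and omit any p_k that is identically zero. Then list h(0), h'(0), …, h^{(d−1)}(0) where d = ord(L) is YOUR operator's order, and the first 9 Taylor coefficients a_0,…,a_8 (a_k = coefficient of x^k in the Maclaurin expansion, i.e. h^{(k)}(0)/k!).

f: a_k = -3, 0, 3/2, 0, -1/8, 0, 1/240, 0, -1/13440, …
Substitute x→r, Dx→(1/r')Dx; clear ⇒ L₀.
L = (1 + 6·x + 12·x^2 + 8·x^3) - 2·Dx + (1 + 2·x)·Dx^2  (order 2).
h: a_k = -3, 0, 3/2, 3, 11/8, -1/2, -179/240, -19/40, -841/13440, …
ICs: h(0) = -3, h′(0) = 0.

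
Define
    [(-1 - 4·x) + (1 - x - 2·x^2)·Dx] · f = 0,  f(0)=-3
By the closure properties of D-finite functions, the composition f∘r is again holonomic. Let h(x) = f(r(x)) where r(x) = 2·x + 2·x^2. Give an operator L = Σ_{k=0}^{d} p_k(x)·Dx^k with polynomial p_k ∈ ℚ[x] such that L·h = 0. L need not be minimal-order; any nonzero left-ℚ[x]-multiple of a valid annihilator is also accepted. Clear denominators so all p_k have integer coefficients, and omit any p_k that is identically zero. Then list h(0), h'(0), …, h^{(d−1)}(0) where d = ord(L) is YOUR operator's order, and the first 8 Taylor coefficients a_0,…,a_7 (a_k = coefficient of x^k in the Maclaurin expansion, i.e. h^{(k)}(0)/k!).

f: a_k = -3, -3, -9, -15, -33, -63, -129, -255, …
f∘r: x↦r, Dx↦Dx/r' in L_f ⇒ L₀.
L = (2 + 20·x + 48·x^2 + 32·x^3) + (-1 + 2·x + 10·x^2 + 16·x^3 + 8·x^4)·Dx  (order 1).
h: a_k = -3, -6, -42, -192, -924, -4488, -21624, -104448, …
ICs: h(0) = -3.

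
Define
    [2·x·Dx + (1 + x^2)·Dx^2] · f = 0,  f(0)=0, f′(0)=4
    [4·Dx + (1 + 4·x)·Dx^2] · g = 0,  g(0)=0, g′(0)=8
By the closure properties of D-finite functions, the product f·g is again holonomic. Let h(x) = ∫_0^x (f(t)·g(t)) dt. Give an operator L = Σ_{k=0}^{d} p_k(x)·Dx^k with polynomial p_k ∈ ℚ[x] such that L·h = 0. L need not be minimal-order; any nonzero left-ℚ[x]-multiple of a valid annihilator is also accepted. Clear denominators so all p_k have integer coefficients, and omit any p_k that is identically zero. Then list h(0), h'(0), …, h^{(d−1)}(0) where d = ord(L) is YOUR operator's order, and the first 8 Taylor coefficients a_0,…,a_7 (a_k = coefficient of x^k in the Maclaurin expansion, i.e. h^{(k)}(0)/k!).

f: a_k = 0, 4, 0, -4/3, 0, 4/5, 0, -4/7, …
g: a_k = 0, 8, -16, 128/3, -128, 2048/5, -4096/3, 32768/7, …
L₀ := L_f ⊗_s L_g (sym. prod.), ord ≤ 4.
∫: right-multiply L₀ by Dx.
L = (144 + 896·x + 560·x^2 + 2304·x^3 + 1920·x^4 + 3328·x^5 + 256·x^7)·Dx^2 + (132 + 304·x + 2252·x^2 + 4144·x^3 + 8896·x^4 + 5952·x^5 + 8960·x^6 + 192·x^7 + 896·x^8)·Dx^3 + (72 + 376·x + 912·x^2 + 2808·x^3 + 3720·x^4 + 6288·x^5 + 3072·x^6 + 4368·x^7 + 192·x^8 + 512·x^9)·Dx^4 + (5 + 48·x + 178·x^2 + 416·x^3 + 729·x^4 + 720·x^5 + 1008·x^6 + 384·x^7 + 516·x^8 + 32·x^9 + 64·x^10)·Dx^5  (order 5).
h: a_k = 0, 0, 0, 32/3, -16, 32, -736/9, 10208/45, …
ICs: h(0) = 0, h′(0) = 0, h′′(0) = 0, h′′′(0) = 64, h′′′′(0) = -384.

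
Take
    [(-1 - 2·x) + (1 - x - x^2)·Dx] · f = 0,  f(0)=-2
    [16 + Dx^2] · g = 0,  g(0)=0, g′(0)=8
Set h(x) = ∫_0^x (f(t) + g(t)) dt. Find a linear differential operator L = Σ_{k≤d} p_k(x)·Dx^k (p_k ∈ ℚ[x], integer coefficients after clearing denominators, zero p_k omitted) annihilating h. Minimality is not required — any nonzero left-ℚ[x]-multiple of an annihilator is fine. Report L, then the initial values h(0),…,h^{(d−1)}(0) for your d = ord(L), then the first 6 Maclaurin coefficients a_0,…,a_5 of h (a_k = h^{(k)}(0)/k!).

L = (272 + 384·x - 352·x^2 + 192·x^3 + 640·x^4 + 256·x^5)·Dx + (-160 + 368·x + 32·x^2 - 544·x^3 + 48·x^4 + 384·x^5 + 128·x^6)·Dx^2 + (17 + 24·x - 22·x^2 + 12·x^3 + 40·x^4 + 16·x^5)·Dx^3 + (-10 + 23·x + 2·x^2 - 34·x^3 + 3·x^4 + 24·x^5 + 8·x^6)·Dx^4  (order 4).
h: a_k = 0, -2, 3, -4/3, -41/6, -2, …
ICs: h(0) = 0, h′(0) = -2, h′′(0) = 6, h′′′(0) = -8.

f: a_k = -2, -2, -4, -6, -10, -16, …
g: a_k = 0, 8, 0, -64/3, 0, 256/15, …
h₀=f+g: left-lcm gives L₀, ord ≤ 3.
h=∫h₀ ⇒ L = L₀·Dx.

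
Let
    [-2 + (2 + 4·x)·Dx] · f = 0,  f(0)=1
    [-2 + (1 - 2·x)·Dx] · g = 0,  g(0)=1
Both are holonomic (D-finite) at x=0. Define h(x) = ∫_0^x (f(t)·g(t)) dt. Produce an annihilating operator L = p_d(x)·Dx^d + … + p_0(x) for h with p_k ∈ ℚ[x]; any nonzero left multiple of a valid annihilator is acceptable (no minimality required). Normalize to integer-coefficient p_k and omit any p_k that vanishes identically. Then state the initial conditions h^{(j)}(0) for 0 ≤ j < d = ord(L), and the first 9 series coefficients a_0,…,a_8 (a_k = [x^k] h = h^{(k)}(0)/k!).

f: a_k = 1, 1, -1/2, 1/2, -5/8, 7/8, -21/16, 33/16, -429/128, …
g: a_k = 1, 2, 4, 8, 16, 32, 64, 128, 256, …
Product ⇒ symmetric product L₀, ord ≤ 1.
h=∫₀ˣh₀: take L = L₀·Dx.
L = (3 + 2·x)·Dx + (-1 + 4·x^2)·Dx^2  (order 2).
h: a_k = 0, 1, 3/2, 11/6, 23/8, 179/40, 365/48, 1439/112, 2911/128, …
ICs: h(0) = 0, h′(0) = 1.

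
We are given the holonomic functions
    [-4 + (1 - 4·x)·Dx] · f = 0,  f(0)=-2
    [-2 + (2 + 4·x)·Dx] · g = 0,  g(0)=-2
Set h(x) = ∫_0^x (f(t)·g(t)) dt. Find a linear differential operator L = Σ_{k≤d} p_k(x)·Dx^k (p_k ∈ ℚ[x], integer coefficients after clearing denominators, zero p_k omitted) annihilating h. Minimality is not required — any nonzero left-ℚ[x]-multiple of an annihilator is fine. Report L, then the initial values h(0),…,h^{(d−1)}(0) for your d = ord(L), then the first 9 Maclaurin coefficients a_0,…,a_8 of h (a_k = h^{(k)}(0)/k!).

L = (5 + 4·x)·Dx + (-1 + 2·x + 8·x^2)·Dx^2  (order 2).
h: a_k = 0, 4, 10, 26, 157/2, 2507/10, 3345/4, 80259/28, 321069/32, …
ICs: h(0) = 0, h′(0) = 4.

f: a_k = -2, -8, -32, -128, -512, -2048, -8192, -32768, -131072, …
g: a_k = -2, -2, 1, -1, 5/4, -7/4, 21/8, -33/8, 429/64, …
f·g: L₀ = L_f ⊗_s L_g, ord ≤ 1·1.
∫: right-multiply L₀ by Dx.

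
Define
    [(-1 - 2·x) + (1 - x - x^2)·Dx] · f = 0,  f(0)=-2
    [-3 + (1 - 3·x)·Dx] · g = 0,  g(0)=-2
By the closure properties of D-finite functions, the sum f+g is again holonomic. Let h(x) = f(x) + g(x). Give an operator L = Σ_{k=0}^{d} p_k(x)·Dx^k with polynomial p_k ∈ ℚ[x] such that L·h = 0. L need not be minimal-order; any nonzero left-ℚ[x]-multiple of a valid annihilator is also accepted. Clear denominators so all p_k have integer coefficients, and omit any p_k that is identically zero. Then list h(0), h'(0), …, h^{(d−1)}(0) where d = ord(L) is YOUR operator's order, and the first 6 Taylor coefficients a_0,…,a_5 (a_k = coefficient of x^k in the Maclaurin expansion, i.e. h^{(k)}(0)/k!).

f: a_k = -2, -2, -4, -6, -10, -16, …
g: a_k = -2, -6, -18, -54, -162, -486, …
Sum ⇒ L₀ = lclm(L_f,L_g) in ℚ(x)⟨Dx⟩.
L = (-6 - 36·x + 18·x^2 - 18·x^3) + (14 - 18·x - 24·x^2 + 18·x^3 - 36·x^4)·Dx + (-2 + 10·x - 15·x^2 + 10·x^3 - 9·x^5)·Dx^2  (order 2).
h: a_k = -4, -8, -22, -60, -172, -502, …
ICs: h(0) = -4, h′(0) = -8.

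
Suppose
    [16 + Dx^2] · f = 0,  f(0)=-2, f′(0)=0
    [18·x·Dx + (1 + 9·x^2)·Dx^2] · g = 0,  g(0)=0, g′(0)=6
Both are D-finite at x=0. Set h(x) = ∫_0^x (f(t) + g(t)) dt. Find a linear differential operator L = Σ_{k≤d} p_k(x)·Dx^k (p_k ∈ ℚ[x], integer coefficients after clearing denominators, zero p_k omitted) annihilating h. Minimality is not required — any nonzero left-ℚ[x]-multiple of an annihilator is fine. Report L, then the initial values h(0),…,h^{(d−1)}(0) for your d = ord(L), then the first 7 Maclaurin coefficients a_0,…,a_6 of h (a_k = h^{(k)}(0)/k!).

f: a_k = -2, 0, 16, 0, -64/3, 0, 512/45, …
g: a_k = 0, 6, 0, -18, 0, 486/5, 0, …
h₀=f+g: left-lcm gives L₀, ord ≤ 4.
h=∫h₀ ⇒ L = L₀·Dx.
L = (-13248·x + 181440·x^3 + 186624·x^5)·Dx^2 + (-16 + 6048·x^2 + 66096·x^4 + 93312·x^6)·Dx^3 + (-828·x + 11340·x^3 + 11664·x^5)·Dx^4 + (-1 + 378·x^2 + 4131·x^4 + 5832·x^6)·Dx^5  (order 5).
h: a_k = 0, -2, 3, 16/3, -9/2, -64/15, 81/5, …
ICs: h(0) = 0, h′(0) = -2, h′′(0) = 6, h′′′(0) = 32, h′′′′(0) = -108.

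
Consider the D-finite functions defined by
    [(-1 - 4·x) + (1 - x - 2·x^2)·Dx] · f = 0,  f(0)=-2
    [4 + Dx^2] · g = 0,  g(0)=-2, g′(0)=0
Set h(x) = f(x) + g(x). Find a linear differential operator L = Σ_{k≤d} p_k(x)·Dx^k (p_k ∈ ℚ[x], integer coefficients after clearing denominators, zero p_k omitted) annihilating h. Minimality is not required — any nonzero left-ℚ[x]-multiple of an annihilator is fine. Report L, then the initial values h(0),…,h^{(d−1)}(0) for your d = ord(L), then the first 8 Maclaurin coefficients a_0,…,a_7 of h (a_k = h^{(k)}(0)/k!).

f: a_k = -2, -2, -6, -10, -22, -42, -86, -170, …
g: a_k = -2, 0, 4, 0, -4/3, 0, 8/45, 0, …
Weyl lclm of L_f,L_g ⇒ L₀ (ord ≤ 3).
L = (68 + 304·x + 200·x^2 + 320·x^3 + 160·x^4 + 128·x^5) + (-20 + 12·x + 24·x^2 + 8·x^3 + 48·x^4 + 96·x^5 + 64·x^6)·Dx + (17 + 76·x + 50·x^2 + 80·x^3 + 40·x^4 + 32·x^5)·Dx^2 + (-5 + 3·x + 6·x^2 + 2·x^3 + 12·x^4 + 24·x^5 + 16·x^6)·Dx^3  (order 3).
h: a_k = -4, -2, -2, -10, -70/3, -42, -3862/45, -170, …
ICs: h(0) = -4, h′(0) = -2, h′′(0) = -4.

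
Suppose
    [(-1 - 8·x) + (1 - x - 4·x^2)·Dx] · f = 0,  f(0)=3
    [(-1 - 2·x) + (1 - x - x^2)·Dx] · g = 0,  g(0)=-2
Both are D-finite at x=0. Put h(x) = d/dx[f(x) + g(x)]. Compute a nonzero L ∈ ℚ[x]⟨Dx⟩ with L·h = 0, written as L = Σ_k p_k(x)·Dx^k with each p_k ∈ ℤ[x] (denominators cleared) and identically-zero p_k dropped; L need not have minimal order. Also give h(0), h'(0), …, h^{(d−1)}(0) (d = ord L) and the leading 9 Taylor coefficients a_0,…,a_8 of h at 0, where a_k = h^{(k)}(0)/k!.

L = (-6 - 216·x - 240·x^2 - 984·x^3 - 1554·x^4 - 1440·x^5 + 576·x^6) + (6 + 54·x + 66·x^2 + 144·x^3 - 177·x^4 - 1506·x^5 - 672·x^6 + 384·x^7)·Dx + (-1 + 2·x - 11·x^2 - 2·x^3 + 122·x^4 + 9·x^5 - 243·x^6 - 48·x^7 + 48·x^8)·Dx^2  (order 2).
h: a_k = 1, 22, 63, 308, 895, 3102, 8967, 27416, 78093, …
ICs: h(0) = 1, h′(0) = 22.

f: a_k = 3, 3, 15, 27, 87, 195, 543, 1323, 3495, …
g: a_k = -2, -2, -4, -6, -10, -16, -26, -42, -68, …
L₀ := lclm(L_f,L_g); ord L₀ ≤ 1+1.
h₀' ⇒ L via d/dx closure of L₀.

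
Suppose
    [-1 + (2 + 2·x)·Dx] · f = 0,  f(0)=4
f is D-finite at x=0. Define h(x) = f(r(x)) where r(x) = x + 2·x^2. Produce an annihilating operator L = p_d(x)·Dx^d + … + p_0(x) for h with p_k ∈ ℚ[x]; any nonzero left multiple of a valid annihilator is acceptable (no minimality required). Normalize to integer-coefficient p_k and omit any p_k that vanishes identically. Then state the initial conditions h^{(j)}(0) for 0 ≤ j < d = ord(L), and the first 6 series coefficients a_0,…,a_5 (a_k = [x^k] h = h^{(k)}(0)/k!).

L = (-1 - 4·x) + (2 + 2·x + 4·x^2)·Dx  (order 1).
h: a_k = 4, 2, 7/2, -7/4, -21/32, 119/64, …
ICs: h(0) = 4.

f: a_k = 4, 2, -1/2, 1/4, -5/32, 7/64, …
h₀=f(r): pull back L_f along r ⇒ L₀.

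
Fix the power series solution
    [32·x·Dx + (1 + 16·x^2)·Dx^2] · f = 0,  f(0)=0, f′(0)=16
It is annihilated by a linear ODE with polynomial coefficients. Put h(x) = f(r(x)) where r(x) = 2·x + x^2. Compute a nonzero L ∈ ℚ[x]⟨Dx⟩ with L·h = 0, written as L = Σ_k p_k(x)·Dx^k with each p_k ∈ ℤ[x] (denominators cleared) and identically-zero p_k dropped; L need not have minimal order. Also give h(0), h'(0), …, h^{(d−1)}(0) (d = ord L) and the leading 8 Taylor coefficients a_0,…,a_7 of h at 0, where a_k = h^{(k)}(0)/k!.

L = (-1 + 128·x + 256·x^2 + 192·x^3 + 48·x^4)·Dx + (1 + x + 64·x^2 + 128·x^3 + 80·x^4 + 16·x^5)·Dx^2  (order 2).
h: a_k = 0, 32, 16, -2048/3, -1024, 128512/5, 196352/3, -7929856/7, …
ICs: h(0) = 0, h′(0) = 32.

f: a_k = 0, 16, 0, -256/3, 0, 4096/5, 0, -65536/7, …
h₀=f(r): pull back L_f along r ⇒ L₀.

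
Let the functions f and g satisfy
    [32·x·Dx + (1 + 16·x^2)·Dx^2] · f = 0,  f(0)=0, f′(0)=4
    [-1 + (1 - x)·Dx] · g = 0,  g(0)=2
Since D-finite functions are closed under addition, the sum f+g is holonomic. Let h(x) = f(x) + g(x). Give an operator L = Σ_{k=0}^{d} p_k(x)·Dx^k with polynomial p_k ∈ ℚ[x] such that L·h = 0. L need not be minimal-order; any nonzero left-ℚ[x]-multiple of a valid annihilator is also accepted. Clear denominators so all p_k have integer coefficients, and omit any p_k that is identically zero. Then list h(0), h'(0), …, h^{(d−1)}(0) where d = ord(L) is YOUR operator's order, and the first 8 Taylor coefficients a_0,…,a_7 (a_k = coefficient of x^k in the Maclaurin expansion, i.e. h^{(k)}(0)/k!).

L = (32 - 128·x - 1536·x^2)·Dx + (-19 + 32·x + 656·x^2 - 1536·x^3)·Dx^2 + (1 + 15·x + 240·x^3 - 256·x^4)·Dx^3  (order 3).
h: a_k = 2, 6, 2, -58/3, 2, 1034/5, 2, -16370/7, …
ICs: h(0) = 2, h′(0) = 6, h′′(0) = 4.

f: a_k = 0, 4, 0, -64/3, 0, 1024/5, 0, -16384/7, …
g: a_k = 2, 2, 2, 2, 2, 2, 2, 2, …
L₀ := lclm(L_f,L_g); ord L₀ ≤ 2+1.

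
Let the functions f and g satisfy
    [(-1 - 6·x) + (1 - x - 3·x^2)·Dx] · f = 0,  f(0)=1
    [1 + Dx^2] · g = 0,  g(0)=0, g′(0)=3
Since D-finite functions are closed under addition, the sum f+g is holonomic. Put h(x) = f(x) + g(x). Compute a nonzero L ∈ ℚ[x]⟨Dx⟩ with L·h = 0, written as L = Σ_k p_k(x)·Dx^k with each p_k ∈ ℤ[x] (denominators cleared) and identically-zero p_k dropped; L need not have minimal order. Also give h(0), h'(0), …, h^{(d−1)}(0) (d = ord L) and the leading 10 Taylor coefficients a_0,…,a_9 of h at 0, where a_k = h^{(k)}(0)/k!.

f: a_k = 1, 1, 4, 7, 19, 40, 97, 217, 508, 1159, …
g: a_k = 0, 3, 0, -1/2, 0, 1/40, 0, -1/1680, 0, 1/120960, …
h₀=f+g: left-lcm gives L₀, ord ≤ 3.
L = (43 + 292·x + 307·x^2 + 624·x^3 + 45·x^4 + 54·x^5) + (-9 - 7·x - 6·x^2 + 91·x^3 + 144·x^4 + 27·x^5 + 27·x^6)·Dx + (43 + 292·x + 307·x^2 + 624·x^3 + 45·x^4 + 54·x^5)·Dx^2 + (-9 - 7·x - 6·x^2 + 91·x^3 + 144·x^4 + 27·x^5 + 27·x^6)·Dx^3  (order 3).
h: a_k = 1, 4, 4, 13/2, 19, 1601/40, 97, 364559/1680, 508, 140192641/120960, …
ICs: h(0) = 1, h′(0) = 4, h′′(0) = 8.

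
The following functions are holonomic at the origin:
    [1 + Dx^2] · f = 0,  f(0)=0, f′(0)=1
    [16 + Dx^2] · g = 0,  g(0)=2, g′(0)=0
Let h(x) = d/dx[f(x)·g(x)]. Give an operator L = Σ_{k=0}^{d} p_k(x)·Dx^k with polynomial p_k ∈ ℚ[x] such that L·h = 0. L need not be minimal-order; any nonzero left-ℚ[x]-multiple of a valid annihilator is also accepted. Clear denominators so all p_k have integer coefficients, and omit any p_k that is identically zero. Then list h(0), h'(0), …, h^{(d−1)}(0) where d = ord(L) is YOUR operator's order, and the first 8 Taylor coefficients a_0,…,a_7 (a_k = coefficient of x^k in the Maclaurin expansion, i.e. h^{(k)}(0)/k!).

f: a_k = 0, 1, 0, -1/6, 0, 1/120, 0, -1/5040, …
g: a_k = 2, 0, -16, 0, 64/3, 0, -512/45, 0, …
h₀=f·g: eliminate ⇒ L₀, order ≤ 2·2.
h₀' ⇒ L via d/dx closure of L₀.
L = 225 + 34·Dx^2 + Dx^4  (order 4).
h: a_k = 2, 0, -49, 0, 1441/12, 0, -37969/360, 0, …
ICs: h(0) = 2, h′(0) = 0, h′′(0) = -98, h′′′(0) = 0.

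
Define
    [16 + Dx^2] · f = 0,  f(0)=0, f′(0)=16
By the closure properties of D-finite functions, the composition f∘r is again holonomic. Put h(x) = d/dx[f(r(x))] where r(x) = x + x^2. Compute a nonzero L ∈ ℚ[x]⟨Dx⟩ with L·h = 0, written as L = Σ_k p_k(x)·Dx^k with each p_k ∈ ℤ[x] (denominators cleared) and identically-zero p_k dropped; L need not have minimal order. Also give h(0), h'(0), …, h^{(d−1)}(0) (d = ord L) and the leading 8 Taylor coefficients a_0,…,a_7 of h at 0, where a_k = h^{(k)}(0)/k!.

f: a_k = 0, 16, 0, -128/3, 0, 512/15, 0, -4096/315, …
Change of var in L_f (x↦r) gives L₀.
Differentiate: ansatz ord ≤ ord L₀ ⇒ L.
L = (28 + 128·x + 384·x^2 + 512·x^3 + 256·x^4) + (-6 - 12·x)·Dx + (1 + 4·x + 4·x^2)·Dx^2  (order 2).
h: a_k = 16, 32, -128, -512, -1408/3, 768, 103424/45, 90112/45, …
ICs: h(0) = 16, h′(0) = 32.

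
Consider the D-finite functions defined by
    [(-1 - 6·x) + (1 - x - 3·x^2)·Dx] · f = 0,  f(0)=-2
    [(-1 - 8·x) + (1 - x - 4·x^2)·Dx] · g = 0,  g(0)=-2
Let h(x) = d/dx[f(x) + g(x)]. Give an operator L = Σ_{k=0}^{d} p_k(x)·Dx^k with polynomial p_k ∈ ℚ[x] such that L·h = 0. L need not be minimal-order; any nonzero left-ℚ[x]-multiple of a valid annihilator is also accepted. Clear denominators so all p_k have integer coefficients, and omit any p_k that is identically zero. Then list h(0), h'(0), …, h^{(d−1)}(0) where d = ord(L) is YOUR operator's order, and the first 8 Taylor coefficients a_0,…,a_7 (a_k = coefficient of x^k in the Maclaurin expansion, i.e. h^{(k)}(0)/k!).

L = (-6 - 456·x - 720·x^2 - 2904·x^3 - 6834·x^4 - 15264·x^5 + 5184·x^6) + (6 + 78·x + 246·x^2 + 216·x^3 + 645·x^4 - 6690·x^5 - 8352·x^6 + 3456·x^7)·Dx + (-1 + 2·x - 15·x^2 - 54·x^3 + 328·x^4 + 315·x^5 - 1091·x^6 - 816·x^7 + 432·x^8)·Dx^2  (order 2).
h: a_k = -4, -36, -96, -384, -1050, -3336, -9212, -26768, …
ICs: h(0) = -4, h′(0) = -36.

f: a_k = -2, -2, -8, -14, -38, -80, -194, -434, …
g: a_k = -2, -2, -10, -18, -58, -130, -362, -882, …
Sum ⇒ L₀ = lclm(L_f,L_g) in ℚ(x)⟨Dx⟩.
h₀' ⇒ L via d/dx closure of L₀.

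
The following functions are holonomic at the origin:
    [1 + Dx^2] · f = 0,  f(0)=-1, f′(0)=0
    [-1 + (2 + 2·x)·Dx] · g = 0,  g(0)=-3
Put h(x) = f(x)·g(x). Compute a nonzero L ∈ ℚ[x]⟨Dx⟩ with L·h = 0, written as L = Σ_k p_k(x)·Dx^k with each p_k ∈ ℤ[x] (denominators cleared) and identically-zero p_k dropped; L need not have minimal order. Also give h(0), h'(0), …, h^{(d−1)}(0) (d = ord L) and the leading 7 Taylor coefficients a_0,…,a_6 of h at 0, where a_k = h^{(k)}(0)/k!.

L = (7 + 8·x + 4·x^2) + (-4 - 4·x)·Dx + (4 + 8·x + 4·x^2)·Dx^2  (order 2).
h: a_k = 3, 3/2, -15/8, -9/16, 25/128, 13/256, -349/15360, …
ICs: h(0) = 3, h′(0) = 3/2.

f: a_k = -1, 0, 1/2, 0, -1/24, 0, 1/720, …
g: a_k = -3, -3/2, 3/8, -3/16, 15/128, -21/256, 63/1024, …
f·g: L₀ = L_f ⊗_s L_g, ord ≤ 2·1.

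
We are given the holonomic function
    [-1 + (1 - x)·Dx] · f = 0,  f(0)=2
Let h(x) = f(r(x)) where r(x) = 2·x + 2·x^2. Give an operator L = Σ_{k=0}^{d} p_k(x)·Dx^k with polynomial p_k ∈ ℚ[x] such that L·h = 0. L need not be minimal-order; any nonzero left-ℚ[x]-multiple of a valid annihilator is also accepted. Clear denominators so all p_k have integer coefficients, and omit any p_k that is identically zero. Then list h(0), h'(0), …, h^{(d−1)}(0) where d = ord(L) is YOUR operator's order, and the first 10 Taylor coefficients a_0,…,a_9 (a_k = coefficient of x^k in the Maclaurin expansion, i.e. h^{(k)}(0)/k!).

f: a_k = 2, 2, 2, 2, 2, 2, 2, 2, 2, 2, …
Change of var in L_f (x↦r) gives L₀.
L = (2 + 4·x) + (-1 + 2·x + 2·x^2)·Dx  (order 1).
h: a_k = 2, 4, 12, 32, 88, 240, 656, 1792, 4896, 13376, …
ICs: h(0) = 2.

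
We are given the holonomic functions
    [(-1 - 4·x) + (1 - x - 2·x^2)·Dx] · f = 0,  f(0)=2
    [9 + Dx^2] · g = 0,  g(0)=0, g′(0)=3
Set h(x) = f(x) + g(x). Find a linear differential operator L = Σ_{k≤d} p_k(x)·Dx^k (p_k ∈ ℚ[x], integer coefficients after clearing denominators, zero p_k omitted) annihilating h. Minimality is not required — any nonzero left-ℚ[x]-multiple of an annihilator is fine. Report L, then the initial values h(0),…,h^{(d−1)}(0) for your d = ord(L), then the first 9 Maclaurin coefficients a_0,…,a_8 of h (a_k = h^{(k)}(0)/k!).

L = (117 + 486·x + 135·x^2 + 360·x^3 + 540·x^4 + 432·x^5) + (-45 + 63·x + 81·x^2 - 153·x^3 - 18·x^4 + 324·x^5 + 216·x^6)·Dx + (13 + 54·x + 15·x^2 + 40·x^3 + 60·x^4 + 48·x^5)·Dx^2 + (-5 + 7·x + 9·x^2 - 17·x^3 - 2·x^4 + 36·x^5 + 24·x^6)·Dx^3  (order 3).
h: a_k = 2, 5, 6, 11/2, 22, 1761/40, 86, 94957/560, 342, …
ICs: h(0) = 2, h′(0) = 5, h′′(0) = 12.

f: a_k = 2, 2, 6, 10, 22, 42, 86, 170, 342, …
g: a_k = 0, 3, 0, -9/2, 0, 81/40, 0, -243/560, 0, …
Sum ⇒ L₀ = lclm(L_f,L_g) in ℚ(x)⟨Dx⟩.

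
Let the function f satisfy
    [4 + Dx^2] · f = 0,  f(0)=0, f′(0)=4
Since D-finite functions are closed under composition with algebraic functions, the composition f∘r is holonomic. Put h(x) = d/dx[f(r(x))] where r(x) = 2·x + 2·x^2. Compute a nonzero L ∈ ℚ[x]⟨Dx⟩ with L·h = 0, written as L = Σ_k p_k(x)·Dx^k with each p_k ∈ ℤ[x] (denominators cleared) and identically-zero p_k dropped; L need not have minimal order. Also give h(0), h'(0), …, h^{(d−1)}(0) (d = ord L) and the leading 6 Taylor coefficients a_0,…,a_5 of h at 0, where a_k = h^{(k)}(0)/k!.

f: a_k = 0, 4, 0, -8/3, 0, 8/15, …
Substitute x→r, Dx→(1/r')Dx; clear ⇒ L₀.
h=h₀': d/dx-closure on L₀ ⇒ L.
L = (28 + 128·x + 384·x^2 + 512·x^3 + 256·x^4) + (-6 - 12·x)·Dx + (1 + 4·x + 4·x^2)·Dx^2  (order 2).
h: a_k = 8, 16, -64, -256, -704/3, 384, …
ICs: h(0) = 8, h′(0) = 16.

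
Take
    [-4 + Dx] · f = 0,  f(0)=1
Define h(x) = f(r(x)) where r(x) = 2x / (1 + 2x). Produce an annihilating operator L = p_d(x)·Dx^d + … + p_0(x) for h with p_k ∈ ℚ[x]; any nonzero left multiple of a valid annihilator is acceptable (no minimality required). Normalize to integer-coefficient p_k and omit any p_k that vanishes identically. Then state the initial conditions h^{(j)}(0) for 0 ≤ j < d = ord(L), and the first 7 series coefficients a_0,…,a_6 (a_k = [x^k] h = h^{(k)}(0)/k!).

L = -8 + (1 + 4·x + 4·x^2)·Dx  (order 1).
h: a_k = 1, 8, 16, -32/3, -64/3, 896/15, -2816/45, …
ICs: h(0) = 1.

f: a_k = 1, 4, 8, 32/3, 32/3, 128/15, 256/45, …
h₀=f(r): pull back L_f along r ⇒ L₀.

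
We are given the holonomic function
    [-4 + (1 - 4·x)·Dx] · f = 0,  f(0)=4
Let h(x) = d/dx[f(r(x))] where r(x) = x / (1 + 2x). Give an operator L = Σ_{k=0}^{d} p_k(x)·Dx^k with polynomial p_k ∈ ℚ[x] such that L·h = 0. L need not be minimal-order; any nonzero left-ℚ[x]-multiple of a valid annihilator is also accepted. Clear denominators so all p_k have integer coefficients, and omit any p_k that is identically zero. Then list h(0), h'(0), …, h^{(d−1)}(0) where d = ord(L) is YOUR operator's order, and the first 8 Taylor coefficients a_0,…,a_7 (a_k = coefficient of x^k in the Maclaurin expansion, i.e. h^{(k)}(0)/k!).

L = 4 + (-1 + 2·x)·Dx  (order 1).
h: a_k = 16, 64, 192, 512, 1280, 3072, 7168, 16384, …
ICs: h(0) = 16.

f: a_k = 4, 16, 64, 256, 1024, 4096, 16384, 65536, …
Change of var in L_f (x↦r) gives L₀.
h=h₀': d/dx-closure on L₀ ⇒ L.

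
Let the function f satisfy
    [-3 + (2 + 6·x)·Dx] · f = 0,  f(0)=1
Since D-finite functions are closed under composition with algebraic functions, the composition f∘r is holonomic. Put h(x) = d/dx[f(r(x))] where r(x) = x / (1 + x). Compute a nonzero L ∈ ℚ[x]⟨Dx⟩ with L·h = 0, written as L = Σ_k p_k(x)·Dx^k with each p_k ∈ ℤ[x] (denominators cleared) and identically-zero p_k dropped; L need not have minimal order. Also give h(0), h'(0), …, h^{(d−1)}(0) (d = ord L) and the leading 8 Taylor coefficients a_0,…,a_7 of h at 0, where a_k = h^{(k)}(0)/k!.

f: a_k = 1, 3/2, -9/8, 27/16, -405/128, 1701/256, -15309/1024, 72171/2048, …
Change of var in L_f (x↦r) gives L₀.
h₀' ⇒ L via d/dx closure of L₀.
L = (-7 - 16·x) + (-2 - 10·x - 8·x^2)·Dx  (order 1).
h: a_k = 3/2, -21/4, 261/16, -1677/32, 45345/256, -318915/512, 4608345/2048, -33903165/4096, …
ICs: h(0) = 3/2.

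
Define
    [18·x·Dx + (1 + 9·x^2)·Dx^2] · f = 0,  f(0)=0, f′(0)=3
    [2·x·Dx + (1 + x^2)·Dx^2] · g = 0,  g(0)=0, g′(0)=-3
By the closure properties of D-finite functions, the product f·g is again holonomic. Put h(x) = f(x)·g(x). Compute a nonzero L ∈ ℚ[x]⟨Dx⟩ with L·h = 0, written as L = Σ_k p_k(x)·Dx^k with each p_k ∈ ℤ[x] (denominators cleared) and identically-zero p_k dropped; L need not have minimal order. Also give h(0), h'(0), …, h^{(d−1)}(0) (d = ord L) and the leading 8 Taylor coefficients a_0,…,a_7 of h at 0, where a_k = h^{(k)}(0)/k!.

L = (-216·x - 3600·x^3 - 5184·x^5 + 6480·x^7 + 17496·x^9)·Dx + (-40 - 1452·x^2 - 6480·x^4 - 4536·x^6 + 22680·x^8 + 26244·x^10)·Dx^2 + (-80·x - 980·x^3 - 2160·x^5 + 2952·x^7 + 12960·x^9 + 8748·x^11)·Dx^3 + (-1 - 20·x^2 - 109·x^4 + 981·x^8 + 1620·x^10 + 729·x^12)·Dx^4  (order 4).
h: a_k = 0, 0, -9, 0, 30, 0, -783/5, 0, …
ICs: h(0) = 0, h′(0) = 0, h′′(0) = -18, h′′′(0) = 0.

f: a_k = 0, 3, 0, -9, 0, 243/5, 0, -2187/7, …
g: a_k = 0, -3, 0, 1, 0, -3/5, 0, 3/7, …
L₀ := L_f ⊗_s L_g (sym. prod.), ord ≤ 4.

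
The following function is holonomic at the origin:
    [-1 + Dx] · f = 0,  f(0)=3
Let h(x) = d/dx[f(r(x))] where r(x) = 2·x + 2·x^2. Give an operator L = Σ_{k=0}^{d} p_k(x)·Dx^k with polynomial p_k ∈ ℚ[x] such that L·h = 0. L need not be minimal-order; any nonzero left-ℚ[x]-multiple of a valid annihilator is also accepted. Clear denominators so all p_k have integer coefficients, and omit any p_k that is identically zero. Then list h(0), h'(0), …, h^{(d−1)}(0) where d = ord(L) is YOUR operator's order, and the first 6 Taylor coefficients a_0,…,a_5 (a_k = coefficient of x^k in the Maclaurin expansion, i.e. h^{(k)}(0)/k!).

L = (4 + 8·x + 8·x^2) + (-1 - 2·x)·Dx  (order 1).
h: a_k = 6, 24, 48, 80, 104, 608/5, …
ICs: h(0) = 6.

f: a_k = 3, 3, 3/2, 1/2, 1/8, 1/40, …
Change of var in L_f (x↦r) gives L₀.
h=h₀': d/dx-closure on L₀ ⇒ L.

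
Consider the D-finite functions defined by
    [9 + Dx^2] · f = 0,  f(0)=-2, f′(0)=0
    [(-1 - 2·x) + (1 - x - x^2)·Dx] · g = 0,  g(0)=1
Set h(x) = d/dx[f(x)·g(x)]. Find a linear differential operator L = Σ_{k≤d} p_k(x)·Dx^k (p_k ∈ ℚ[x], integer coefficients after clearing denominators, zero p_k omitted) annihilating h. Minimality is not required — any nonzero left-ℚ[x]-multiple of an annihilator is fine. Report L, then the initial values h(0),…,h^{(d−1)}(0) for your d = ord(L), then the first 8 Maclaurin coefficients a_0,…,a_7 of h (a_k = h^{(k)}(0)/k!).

f: a_k = -2, 0, 9, 0, -27/4, 0, 81/40, 0, …
g: a_k = 1, 1, 2, 3, 5, 8, 13, 21, …
Sym-product of L_f,L_g gives L₀ (≤ ord 2).
h₀' ⇒ L via d/dx closure of L₀.
L = (3 - 162·x - 81·x^2 + 162·x^3 + 81·x^4) + (-12 - 6·x + 54·x^2 + 36·x^3)·Dx + (7 - 16·x - 7·x^2 + 18·x^3 + 9·x^4)·Dx^2  (order 2).
h: a_k = -2, 10, 9, 5, 85/4, 903/20, 3297/40, 42503/280, …
ICs: h(0) = -2, h′(0) = 10.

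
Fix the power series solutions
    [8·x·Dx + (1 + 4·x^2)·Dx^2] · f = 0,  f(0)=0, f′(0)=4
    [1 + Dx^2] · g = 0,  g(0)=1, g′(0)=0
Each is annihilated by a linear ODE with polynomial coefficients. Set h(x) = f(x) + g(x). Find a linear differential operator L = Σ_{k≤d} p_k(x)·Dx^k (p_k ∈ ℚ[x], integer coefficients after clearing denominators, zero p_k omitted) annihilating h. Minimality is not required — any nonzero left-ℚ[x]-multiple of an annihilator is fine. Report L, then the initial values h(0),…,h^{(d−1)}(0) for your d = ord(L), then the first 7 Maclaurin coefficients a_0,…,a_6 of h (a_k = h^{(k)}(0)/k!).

f: a_k = 0, 4, 0, -16/3, 0, 64/5, 0, …
g: a_k = 1, 0, -1/2, 0, 1/24, 0, -1/720, …
Sum ⇒ L₀ = lclm(L_f,L_g) in ℚ(x)⟨Dx⟩.
L = (-376·x + 1600·x^3 + 128·x^5)·Dx + (-7 + 76·x^2 + 432·x^4 + 64·x^6)·Dx^2 + (-376·x + 1600·x^3 + 128·x^5)·Dx^3 + (-7 + 76·x^2 + 432·x^4 + 64·x^6)·Dx^4  (order 4).
h: a_k = 1, 4, -1/2, -16/3, 1/24, 64/5, -1/720, …
ICs: h(0) = 1, h′(0) = 4, h′′(0) = -1, h′′′(0) = -32.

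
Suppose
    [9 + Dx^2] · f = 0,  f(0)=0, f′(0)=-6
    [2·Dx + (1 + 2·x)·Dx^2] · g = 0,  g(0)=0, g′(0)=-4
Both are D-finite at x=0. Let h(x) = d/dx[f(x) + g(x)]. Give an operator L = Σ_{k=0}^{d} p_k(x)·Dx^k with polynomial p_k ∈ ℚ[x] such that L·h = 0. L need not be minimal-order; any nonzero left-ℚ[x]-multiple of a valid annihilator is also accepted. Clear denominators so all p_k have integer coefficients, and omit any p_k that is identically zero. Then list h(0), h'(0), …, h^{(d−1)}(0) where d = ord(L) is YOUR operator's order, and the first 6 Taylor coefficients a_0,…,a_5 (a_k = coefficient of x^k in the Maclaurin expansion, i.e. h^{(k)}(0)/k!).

L = (594 + 648·x + 648·x^2) + (153 + 630·x + 972·x^2 + 648·x^3)·Dx + (66 + 72·x + 72·x^2)·Dx^2 + (17 + 70·x + 108·x^2 + 72·x^3)·Dx^3  (order 3).
h: a_k = -10, 8, 11, 32, -337/4, 128, …
ICs: h(0) = -10, h′(0) = 8, h′′(0) = 22.

f: a_k = 0, -6, 0, 9, 0, -81/20, …
g: a_k = 0, -4, 4, -16/3, 8, -64/5, …
L₀ := lclm(L_f,L_g); ord L₀ ≤ 2+2.
h=h₀': d/dx-closure on L₀ ⇒ L.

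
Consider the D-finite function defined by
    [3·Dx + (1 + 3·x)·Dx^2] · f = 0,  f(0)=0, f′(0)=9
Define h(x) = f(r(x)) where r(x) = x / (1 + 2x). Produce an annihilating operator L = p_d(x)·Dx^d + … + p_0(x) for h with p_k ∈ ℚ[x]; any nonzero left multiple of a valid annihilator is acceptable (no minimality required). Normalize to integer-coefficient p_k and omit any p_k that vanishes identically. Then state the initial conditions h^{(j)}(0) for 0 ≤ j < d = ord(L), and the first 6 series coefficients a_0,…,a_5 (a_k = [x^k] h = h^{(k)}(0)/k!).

f: a_k = 0, 9, -27/2, 27, -243/4, 729/5, …
f∘r: x↦r, Dx↦Dx/r' in L_f ⇒ L₀.
L = (7 + 20·x)·Dx + (1 + 7·x + 10·x^2)·Dx^2  (order 2).
h: a_k = 0, 9, -63/2, 117, -1827/4, 9279/5, …
ICs: h(0) = 0, h′(0) = 9.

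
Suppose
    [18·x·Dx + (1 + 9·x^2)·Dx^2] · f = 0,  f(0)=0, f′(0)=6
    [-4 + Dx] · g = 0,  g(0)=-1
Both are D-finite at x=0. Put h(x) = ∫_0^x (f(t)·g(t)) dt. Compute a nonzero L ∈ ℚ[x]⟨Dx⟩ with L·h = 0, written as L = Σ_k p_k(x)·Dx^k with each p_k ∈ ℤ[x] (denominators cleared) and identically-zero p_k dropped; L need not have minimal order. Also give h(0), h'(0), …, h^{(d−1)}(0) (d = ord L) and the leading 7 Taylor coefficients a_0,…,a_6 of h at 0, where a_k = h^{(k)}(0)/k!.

f: a_k = 0, 6, 0, -18, 0, 486/5, 0, …
g: a_k = -1, -4, -8, -32/3, -32/3, -128/15, -256/45, …
Product ⇒ symmetric product L₀, ord ≤ 2.
h=∫₀ˣh₀: take L = L₀·Dx.
L = (16 - 72·x + 144·x^2)·Dx + (-8 + 18·x - 72·x^2)·Dx^2 + (1 + 9·x^2)·Dx^3  (order 3).
h: a_k = 0, 0, -3, -8, -15/2, 8/5, -43/15, …
ICs: h(0) = 0, h′(0) = 0, h′′(0) = -6.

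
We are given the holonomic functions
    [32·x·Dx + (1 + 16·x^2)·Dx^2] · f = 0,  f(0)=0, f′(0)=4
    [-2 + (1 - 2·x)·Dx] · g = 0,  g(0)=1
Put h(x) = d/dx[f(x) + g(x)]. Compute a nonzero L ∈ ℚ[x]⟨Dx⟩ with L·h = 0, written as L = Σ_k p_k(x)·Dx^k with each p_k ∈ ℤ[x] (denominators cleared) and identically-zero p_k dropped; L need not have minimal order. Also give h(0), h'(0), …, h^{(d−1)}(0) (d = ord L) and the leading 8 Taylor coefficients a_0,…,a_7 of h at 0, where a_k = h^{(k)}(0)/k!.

L = (32 - 256·x - 1536·x^2) + (-14 + 32·x + 160·x^2 - 1536·x^3)·Dx + (1 + 6·x + 96·x^3 - 256·x^4)·Dx^2  (order 2).
h: a_k = 6, 8, -40, 64, 1184, 384, -15488, 2048, …
ICs: h(0) = 6, h′(0) = 8.

f: a_k = 0, 4, 0, -64/3, 0, 1024/5, 0, -16384/7, …
g: a_k = 1, 2, 4, 8, 16, 32, 64, 128, …
L₀ := lclm(L_f,L_g); ord L₀ ≤ 2+1.
Derive L from L₀ (diff closure).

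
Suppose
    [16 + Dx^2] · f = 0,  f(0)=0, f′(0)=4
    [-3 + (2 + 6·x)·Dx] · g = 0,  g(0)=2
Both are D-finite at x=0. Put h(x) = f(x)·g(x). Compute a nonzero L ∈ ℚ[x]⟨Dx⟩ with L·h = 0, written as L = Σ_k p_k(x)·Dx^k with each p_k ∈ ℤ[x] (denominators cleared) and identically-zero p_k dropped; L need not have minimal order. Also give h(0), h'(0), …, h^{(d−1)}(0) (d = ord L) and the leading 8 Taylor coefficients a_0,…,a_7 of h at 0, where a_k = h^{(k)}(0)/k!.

f: a_k = 0, 4, 0, -32/3, 0, 128/15, 0, -1024/315, …
g: a_k = 2, 3, -9/4, 27/8, -405/64, 1701/128, -15309/512, 72171/1024, …
L₀ := L_f ⊗_s L_g (sym. prod.), ord ≤ 2.
L = (91 + 384·x + 576·x^2) + (-12 - 36·x)·Dx + (4 + 24·x + 36·x^2)·Dx^2  (order 2).
h: a_k = 0, 8, 12, -91/3, -37/2, 3781/240, 6841/160, -3137023/40320, …
ICs: h(0) = 0, h′(0) = 8.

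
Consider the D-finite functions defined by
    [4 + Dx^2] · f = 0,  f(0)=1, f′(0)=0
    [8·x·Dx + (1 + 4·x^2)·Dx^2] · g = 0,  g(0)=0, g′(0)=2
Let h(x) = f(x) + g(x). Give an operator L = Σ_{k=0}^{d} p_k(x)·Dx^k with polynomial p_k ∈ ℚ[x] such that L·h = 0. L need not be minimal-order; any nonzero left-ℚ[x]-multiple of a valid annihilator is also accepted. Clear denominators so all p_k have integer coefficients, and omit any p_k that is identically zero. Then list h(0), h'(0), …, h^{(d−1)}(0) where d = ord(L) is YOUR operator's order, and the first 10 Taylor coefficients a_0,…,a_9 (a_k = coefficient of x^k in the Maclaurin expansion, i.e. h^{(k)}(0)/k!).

f: a_k = 1, 0, -2, 0, 2/3, 0, -4/45, 0, 2/315, 0, …
g: a_k = 0, 2, 0, -8/3, 0, 32/5, 0, -128/7, 0, 512/9, …
Weyl lclm of L_f,L_g ⇒ L₀ (ord ≤ 4).
L = (-352·x + 1792·x^3 + 512·x^5)·Dx + (-4 + 112·x^2 + 576·x^4 + 256·x^6)·Dx^2 + (-88·x + 448·x^3 + 128·x^5)·Dx^3 + (-1 + 28·x^2 + 144·x^4 + 64·x^6)·Dx^4  (order 4).
h: a_k = 1, 2, -2, -8/3, 2/3, 32/5, -4/45, -128/7, 2/315, 512/9, …
ICs: h(0) = 1, h′(0) = 2, h′′(0) = -4, h′′′(0) = -16.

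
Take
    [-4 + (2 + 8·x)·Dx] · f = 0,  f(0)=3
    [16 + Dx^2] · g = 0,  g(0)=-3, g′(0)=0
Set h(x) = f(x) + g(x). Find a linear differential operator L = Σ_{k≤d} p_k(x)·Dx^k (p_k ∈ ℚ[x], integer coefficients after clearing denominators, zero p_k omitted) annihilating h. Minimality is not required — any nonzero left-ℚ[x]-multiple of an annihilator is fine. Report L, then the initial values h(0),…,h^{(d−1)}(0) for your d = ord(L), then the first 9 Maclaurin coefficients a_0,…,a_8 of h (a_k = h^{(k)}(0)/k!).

L = (-224 - 1024·x - 2048·x^2) + (48 + 704·x + 3072·x^2 + 4096·x^3)·Dx + (-14 - 64·x - 128·x^2)·Dx^2 + (3 + 44·x + 192·x^2 + 256·x^3)·Dx^3  (order 3).
h: a_k = 0, 6, 18, 12, -62, 84, -3524/15, 792, -270782/105, …
ICs: h(0) = 0, h′(0) = 6, h′′(0) = 36.

f: a_k = 3, 6, -6, 12, -30, 84, -252, 792, -2574, …
g: a_k = -3, 0, 24, 0, -32, 0, 256/15, 0, -512/105, …
f+g: L₀ = lclm(L_f,L_g), ord ≤ 1+2.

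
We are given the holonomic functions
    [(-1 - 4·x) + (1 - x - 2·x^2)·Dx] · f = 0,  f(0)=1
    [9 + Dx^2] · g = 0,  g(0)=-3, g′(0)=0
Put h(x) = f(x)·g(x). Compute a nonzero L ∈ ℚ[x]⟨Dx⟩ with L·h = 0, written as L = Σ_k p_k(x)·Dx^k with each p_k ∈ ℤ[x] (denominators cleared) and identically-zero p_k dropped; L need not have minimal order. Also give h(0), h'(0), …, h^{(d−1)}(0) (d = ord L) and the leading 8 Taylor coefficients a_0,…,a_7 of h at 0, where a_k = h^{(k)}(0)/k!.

L = (-5 + 9·x + 18·x^2) + (2 + 8·x)·Dx + (-1 + x + 2·x^2)·Dx^2  (order 2).
h: a_k = -3, -3, 9/2, -3/2, -21/8, -45/8, -627/80, -1527/80, …
ICs: h(0) = -3, h′(0) = -3.

f: a_k = 1, 1, 3, 5, 11, 21, 43, 85, …
g: a_k = -3, 0, 27/2, 0, -81/8, 0, 243/80, 0, …
f·g: L₀ = L_f ⊗_s L_g, ord ≤ 1·2.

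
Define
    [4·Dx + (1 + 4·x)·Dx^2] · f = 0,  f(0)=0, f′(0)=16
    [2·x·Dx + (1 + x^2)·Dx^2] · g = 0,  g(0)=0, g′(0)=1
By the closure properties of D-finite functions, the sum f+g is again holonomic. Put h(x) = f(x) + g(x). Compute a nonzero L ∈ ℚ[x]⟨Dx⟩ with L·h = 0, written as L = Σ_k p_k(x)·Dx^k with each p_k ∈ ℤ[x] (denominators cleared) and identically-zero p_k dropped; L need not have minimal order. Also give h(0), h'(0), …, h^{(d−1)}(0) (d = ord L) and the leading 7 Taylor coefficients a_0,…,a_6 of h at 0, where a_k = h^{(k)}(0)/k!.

L = (-4 - 48·x + 12·x^2 + 16·x^3)·Dx + (-17 - 8·x - 45·x^2 + 24·x^3 + 32·x^4)·Dx^2 + (-2 - 7·x + 4·x^2 + x^3 + 6·x^4 + 8·x^5)·Dx^3  (order 3).
h: a_k = 0, 17, -32, 85, -256, 4097/5, -8192/3, …
ICs: h(0) = 0, h′(0) = 17, h′′(0) = -64.

f: a_k = 0, 16, -32, 256/3, -256, 4096/5, -8192/3, …
g: a_k = 0, 1, 0, -1/3, 0, 1/5, 0, …
h₀=f+g: left-lcm gives L₀, ord ≤ 4.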